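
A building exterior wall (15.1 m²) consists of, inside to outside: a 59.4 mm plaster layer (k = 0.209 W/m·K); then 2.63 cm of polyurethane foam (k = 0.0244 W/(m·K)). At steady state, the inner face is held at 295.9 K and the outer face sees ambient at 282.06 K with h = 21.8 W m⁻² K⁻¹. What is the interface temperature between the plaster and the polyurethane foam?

T = 293.1 K

Series thermal resistances, inner to outer:
  R_plaster = L/(kA) = 0.0594/(0.209·15.1) = 0.01882 K/W
  R_polyurethane foam = L/(kA) = 0.0263/(0.0244·15.1) = 0.07138 K/W
  R_conv,out = 1/(hA) = 1/(21.8·15.1) = 0.003038 K/W
ΣR = 0.01882 + 0.07138 + 0.003038 = 0.09324 K/W
Q = ΔT/ΣR = (295.9 K − 282.06 K)/0.09324 = 148.4 W
From the inner boundary to the plaster/polyurethane foam interface, ΣR_partial = 0.01882 K/W.
T_interface = T_in − Q·ΣR_partial = 295.9 K − (148.4)(0.01882) = 293.1 K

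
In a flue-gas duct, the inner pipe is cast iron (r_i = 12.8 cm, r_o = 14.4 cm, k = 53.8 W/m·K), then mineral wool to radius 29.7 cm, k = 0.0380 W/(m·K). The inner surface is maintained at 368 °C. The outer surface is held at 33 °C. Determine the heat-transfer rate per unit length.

Q' = 110 W/m

Resistance network (inner→outer):
  R'_cast iron = ln(0.144/0.128)/(2πk) = 0.1178/(2π·53.8) = 3.484×10^-4 m·K/W
  R'_mineral wool = ln(0.297/0.144)/(2πk) = 0.7239/(2π·0.0380) = 3.032 m·K/W
ΣR = 3.484×10^-4 + 3.032 = 3.032 m·K/W
Q' = ΔT/ΣR = (368 °C − 33 °C)/3.032 = 110 W/m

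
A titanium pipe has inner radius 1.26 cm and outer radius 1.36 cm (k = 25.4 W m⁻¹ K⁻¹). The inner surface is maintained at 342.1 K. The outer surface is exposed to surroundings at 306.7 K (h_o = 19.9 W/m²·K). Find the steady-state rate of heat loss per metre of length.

Q' = 60.1 W/m

Treat each layer as a resistance in series:
  R'_titanium = ln(0.0136/0.0126)/(2πk) = 0.07637/(2π·25.4) = 4.785×10^-4 m·K/W
  R'_conv,out = 1/(2πr h) = 1/(2π·0.0136·19.9) = 0.5881 m·K/W
ΣR = 4.785×10^-4 + 0.5881 = 0.5886 m·K/W
Q' = ΔT/ΣR = (342.1 K − 306.7 K)/0.5886 = 60.1 W/m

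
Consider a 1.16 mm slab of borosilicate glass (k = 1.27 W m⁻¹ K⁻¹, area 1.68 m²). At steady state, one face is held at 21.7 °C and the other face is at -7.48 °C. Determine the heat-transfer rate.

Q = kA·ΔT/L = 1.27 × 1.68 × |21.7 °C − -7.48 °C| / 0.00116 = 53700 W

Q = 53.7 kW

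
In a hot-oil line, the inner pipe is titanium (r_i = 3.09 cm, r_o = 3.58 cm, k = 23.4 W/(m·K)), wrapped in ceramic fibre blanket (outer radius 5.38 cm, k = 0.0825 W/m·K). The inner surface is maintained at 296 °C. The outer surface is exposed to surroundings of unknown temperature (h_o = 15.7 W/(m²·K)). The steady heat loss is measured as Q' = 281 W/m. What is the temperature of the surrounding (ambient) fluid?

T_out = 22.0 °C

Sum the resistances:
  R'_titanium = ln(0.0358/0.0309)/(2πk) = 0.1472/(2π·23.4) = 0.001001 m·K/W
  R'_ceramic fibre blanket = ln(0.0538/0.0358)/(2πk) = 0.4073/(2π·0.0825) = 0.7858 m·K/W
  R'_conv,out = 1/(2πr h) = 1/(2π·0.0538·15.7) = 0.1884 m·K/W
ΣR = 0.9752 m·K/W
ΔT = Q'·ΣR = 281 × 0.9752 = 274.0 K
Heat flows outward, so T_out = T_in − ΔT = 296 − 274.0 = 22.0 °C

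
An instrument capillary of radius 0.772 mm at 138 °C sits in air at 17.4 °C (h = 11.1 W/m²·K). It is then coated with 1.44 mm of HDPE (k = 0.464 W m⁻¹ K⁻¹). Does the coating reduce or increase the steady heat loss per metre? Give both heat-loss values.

Critical radius for a cylinder: r_cr = k/h = 0.0418 m = 4.18 cm.
Outer radius after coating: r₂ = 7.72×10^-4 + 0.00144 = 0.002212 m.
Since r₁ < r_cr and r₂ ≤ r_cr, the coating moves toward the maximum at r_cr — heat loss rises.
Bare: R = 1/(2πr₁h) = 18.57 m·K/W; Q = 120.6/18.57 = 6.49 W/m.
Coated: R = R_cond + R_conv = 6.843 m·K/W; Q = 120.6/6.843 = 17.6 W/m.

increases: 6.49 → 17.6 W/m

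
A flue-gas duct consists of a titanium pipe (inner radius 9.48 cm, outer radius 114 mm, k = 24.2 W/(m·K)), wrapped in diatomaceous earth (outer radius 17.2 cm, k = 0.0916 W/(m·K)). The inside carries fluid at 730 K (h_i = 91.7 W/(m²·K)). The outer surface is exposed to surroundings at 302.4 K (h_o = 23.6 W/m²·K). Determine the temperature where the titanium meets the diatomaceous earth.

Treat each layer as a resistance in series:
  R'_conv,in = 1/(2πr h) = 1/(2π·0.0948·91.7) = 0.01831 m·K/W
  R'_titanium = ln(0.114/0.0948)/(2πk) = 0.1844/(2π·24.2) = 0.001213 m·K/W
  R'_diatomaceous earth = ln(0.172/0.114)/(2πk) = 0.4113/(2π·0.0916) = 0.7146 m·K/W
  R'_conv,out = 1/(2πr h) = 1/(2π·0.172·23.6) = 0.03921 m·K/W
ΣR = 0.01831 + 0.001213 + 0.7146 + 0.03921 = 0.7733 m·K/W
Q' = ΔT/ΣR = (730 K − 302.4 K)/0.7733 = 553.0 W/m
From the inner boundary to the titanium/diatomaceous earth interface, ΣR_partial = 0.01952 m·K/W.
T_interface = T_in − Q'·ΣR_partial = 730 K − (553.0)(0.01952) = 719 K

T = 719 K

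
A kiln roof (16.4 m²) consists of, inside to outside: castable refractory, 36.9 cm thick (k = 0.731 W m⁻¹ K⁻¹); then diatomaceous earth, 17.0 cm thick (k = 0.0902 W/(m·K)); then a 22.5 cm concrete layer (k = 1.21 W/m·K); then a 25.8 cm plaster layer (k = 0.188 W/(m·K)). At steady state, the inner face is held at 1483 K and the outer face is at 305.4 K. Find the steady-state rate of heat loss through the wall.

Resistance network (inner→outer):
  R_castable refractory = L/(kA) = 0.369/(0.731·16.4) = 0.03078 K/W
  R_diatomaceous earth = L/(kA) = 0.170/(0.0902·16.4) = 0.1149 K/W
  R_concrete = L/(kA) = 0.225/(1.21·16.4) = 0.01134 K/W
  R_plaster = L/(kA) = 0.258/(0.188·16.4) = 0.08368 K/W
ΣR = 0.03078 + 0.1149 + 0.01134 + 0.08368 = 0.2407 K/W
Q = ΔT/ΣR = (1483 K − 305.4 K)/0.2407 = 4890 W

Q = 4890 W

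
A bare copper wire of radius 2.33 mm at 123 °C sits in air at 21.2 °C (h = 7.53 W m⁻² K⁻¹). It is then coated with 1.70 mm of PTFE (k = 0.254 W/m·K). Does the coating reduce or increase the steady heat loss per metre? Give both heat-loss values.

increases: 11.2 → 18.2 W/m

Critical radius for a cylinder: r_cr = k/h = 0.0337 m = 3.37 cm.
Outer radius after coating: r₂ = 0.00233 + 0.00170 = 0.00403 m.
Since r₁ < r_cr and r₂ ≤ r_cr, the coating moves toward the maximum at r_cr — heat loss rises.
Bare: R = 1/(2πr₁h) = 9.071 m·K/W; Q = 101.8/9.071 = 11.2 W/m.
Coated: R = R_cond + R_conv = 5.588 m·K/W; Q = 101.8/5.588 = 18.2 W/m.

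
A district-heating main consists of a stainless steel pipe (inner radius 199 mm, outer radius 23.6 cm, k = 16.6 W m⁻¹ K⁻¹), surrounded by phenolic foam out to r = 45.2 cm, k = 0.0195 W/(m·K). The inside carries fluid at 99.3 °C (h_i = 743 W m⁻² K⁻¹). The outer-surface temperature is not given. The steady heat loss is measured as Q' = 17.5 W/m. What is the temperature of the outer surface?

T_out = 6.43 °C

Sum the resistances:
  R'_conv,in = 1/(2πr h) = 1/(2π·0.199·743) = 0.001076 m·K/W
  R'_stainless steel = ln(0.236/0.199)/(2πk) = 0.1705/(2π·16.6) = 0.001635 m·K/W
  R'_phenolic foam = ln(0.452/0.236)/(2πk) = 0.6499/(2π·0.0195) = 5.304 m·K/W
ΣR = 5.307 m·K/W
ΔT = Q'·ΣR = 17.5 × 5.307 = 92.87 K
Heat flows outward, so T_out = T_in − ΔT = 99.3 − 92.87 = 6.43 °C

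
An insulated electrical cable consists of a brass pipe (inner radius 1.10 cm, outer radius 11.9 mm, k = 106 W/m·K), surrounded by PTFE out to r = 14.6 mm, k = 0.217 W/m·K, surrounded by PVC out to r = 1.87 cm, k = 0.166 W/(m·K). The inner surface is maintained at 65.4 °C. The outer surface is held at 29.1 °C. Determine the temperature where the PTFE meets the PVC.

T = 51.3 °C

Resistance network (inner→outer):
  R'_brass = ln(0.0119/0.0110)/(2πk) = 0.07864/(2π·106) = 1.181×10^-4 m·K/W
  R'_PTFE = ln(0.0146/0.0119)/(2πk) = 0.2045/(2π·0.217) = 0.1500 m·K/W
  R'_PVC = ln(0.0187/0.0146)/(2πk) = 0.2475/(2π·0.166) = 0.2373 m·K/W
ΣR = 1.181×10^-4 + 0.1500 + 0.2373 = 0.3874 m·K/W
Q' = ΔT/ΣR = (65.4 °C − 29.1 °C)/0.3874 = 93.70 W/m
From the inner boundary to the PTFE/PVC interface, ΣR_partial = 0.1501 m·K/W.
T_interface = T_in − Q'·ΣR_partial = 65.4 °C − (93.70)(0.1501) = 51.3 °C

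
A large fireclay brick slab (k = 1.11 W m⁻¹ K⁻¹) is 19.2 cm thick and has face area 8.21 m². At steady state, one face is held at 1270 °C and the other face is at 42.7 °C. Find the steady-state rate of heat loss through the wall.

Q = kA·ΔT/L = 1.11 × 8.21 × |1270 °C − 42.7 °C| / 0.192 = 58300 W

Q = 58300 W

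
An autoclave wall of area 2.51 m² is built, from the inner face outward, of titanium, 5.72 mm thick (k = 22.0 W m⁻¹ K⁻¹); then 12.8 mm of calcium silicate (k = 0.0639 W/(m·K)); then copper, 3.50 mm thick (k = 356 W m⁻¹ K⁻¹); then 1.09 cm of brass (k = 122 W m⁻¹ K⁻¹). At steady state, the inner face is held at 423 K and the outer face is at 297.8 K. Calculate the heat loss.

Resistance network (inner→outer):
  R_titanium = L/(kA) = 0.00572/(22.0·2.51) = 1.036×10^-4 K/W
  R_calcium silicate = L/(kA) = 0.0128/(0.0639·2.51) = 0.07981 K/W
  R_copper = L/(kA) = 0.00350/(356·2.51) = 3.917×10^-6 K/W
  R_brass = L/(kA) = 0.0109/(122·2.51) = 3.560×10^-5 K/W
ΣR = 1.036×10^-4 + 0.07981 + 3.917×10^-6 + 3.560×10^-5 = 0.07995 K/W
Q = ΔT/ΣR = (423 K − 297.8 K)/0.07995 = 1570 W

Q = 1570 W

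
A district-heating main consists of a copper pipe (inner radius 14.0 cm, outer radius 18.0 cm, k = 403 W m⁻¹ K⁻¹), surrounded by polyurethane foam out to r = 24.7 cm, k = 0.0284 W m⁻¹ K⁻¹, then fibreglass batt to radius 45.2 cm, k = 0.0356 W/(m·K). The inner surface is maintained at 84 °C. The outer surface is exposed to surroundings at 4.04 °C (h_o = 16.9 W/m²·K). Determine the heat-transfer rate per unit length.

Series thermal resistances, inner to outer:
  R'_copper = ln(0.180/0.140)/(2πk) = 0.2513/(2π·403) = 9.925×10^-5 m·K/W
  R'_polyurethane foam = ln(0.247/0.180)/(2πk) = 0.3164/(2π·0.0284) = 1.773 m·K/W
  R'_fibreglass batt = ln(0.452/0.247)/(2πk) = 0.6043/(2π·0.0356) = 2.702 m·K/W
  R'_conv,out = 1/(2πr h) = 1/(2π·0.452·16.9) = 0.02084 m·K/W
ΣR = 9.925×10^-5 + 1.773 + 2.702 + 0.02084 = 4.496 m·K/W
Q' = ΔT/ΣR = (84 °C − 4.04 °C)/4.496 = 17.8 W/m

Q' = 17.8 W/m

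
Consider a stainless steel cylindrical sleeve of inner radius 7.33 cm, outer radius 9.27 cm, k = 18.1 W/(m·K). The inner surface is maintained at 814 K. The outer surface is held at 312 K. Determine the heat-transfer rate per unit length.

Q' = 2πk·ΔT/ln(r₂/r₁) = 2π × 18.1 × 502 / ln(0.0927/0.0733) = 2.43×10^5 W/m

Q' = 243 kW/m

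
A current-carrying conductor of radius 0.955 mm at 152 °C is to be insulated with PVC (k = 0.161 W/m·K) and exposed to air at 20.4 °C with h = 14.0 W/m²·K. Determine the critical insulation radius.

For a cylinder, r_cr = k_ins/h = 0.161/14.0 = 0.0115 m = 1.15 cm

r_cr = 1.15 cm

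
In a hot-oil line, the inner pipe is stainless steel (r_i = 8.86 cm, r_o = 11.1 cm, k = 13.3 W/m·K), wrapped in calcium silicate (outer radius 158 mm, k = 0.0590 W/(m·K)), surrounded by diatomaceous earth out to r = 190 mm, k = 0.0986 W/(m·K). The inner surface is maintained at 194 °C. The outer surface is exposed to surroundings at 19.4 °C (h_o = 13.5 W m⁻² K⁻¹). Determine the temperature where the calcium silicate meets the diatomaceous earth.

Resistance network (inner→outer):
  R'_stainless steel = ln(0.111/0.0886)/(2πk) = 0.2254/(2π·13.3) = 0.002697 m·K/W
  R'_calcium silicate = ln(0.158/0.111)/(2πk) = 0.3531/(2π·0.0590) = 0.9524 m·K/W
  R'_diatomaceous earth = ln(0.190/0.158)/(2πk) = 0.1844/(2π·0.0986) = 0.2977 m·K/W
  R'_conv,out = 1/(2πr h) = 1/(2π·0.190·13.5) = 0.06205 m·K/W
ΣR = 0.002697 + 0.9524 + 0.2977 + 0.06205 = 1.315 m·K/W
Q' = ΔT/ΣR = (194 °C − 19.4 °C)/1.315 = 132.8 W/m
From the inner boundary to the calcium silicate/diatomaceous earth interface, ΣR_partial = 0.9551 m·K/W.
T_interface = T_in − Q'·ΣR_partial = 194 °C − (132.8)(0.9551) = 67.2 °C

T = 67.2 °C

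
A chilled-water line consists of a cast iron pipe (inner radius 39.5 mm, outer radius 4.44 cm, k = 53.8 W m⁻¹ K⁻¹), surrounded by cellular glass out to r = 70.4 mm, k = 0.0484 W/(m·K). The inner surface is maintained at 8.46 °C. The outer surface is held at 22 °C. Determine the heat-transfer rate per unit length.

Q' = 8.93 W/m

Resistance network (inner→outer):
  R'_cast iron = ln(0.0444/0.0395)/(2πk) = 0.1169/(2π·53.8) = 3.459×10^-4 m·K/W
  R'_cellular glass = ln(0.0704/0.0444)/(2πk) = 0.4610/(2π·0.0484) = 1.516 m·K/W
ΣR = 3.459×10^-4 + 1.516 = 1.516 m·K/W
Q' = ΔT/ΣR = (8.46 °C − 22 °C)/1.516 = -8.93 W/m
(Negative Q' ⇒ heat flows inward; heat gain = 8.93 W/m.)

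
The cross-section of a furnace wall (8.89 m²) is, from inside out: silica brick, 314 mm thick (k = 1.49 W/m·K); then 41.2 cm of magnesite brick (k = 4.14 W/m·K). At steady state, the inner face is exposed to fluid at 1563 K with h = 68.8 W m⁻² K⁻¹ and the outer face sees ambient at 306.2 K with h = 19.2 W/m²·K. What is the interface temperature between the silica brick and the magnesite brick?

Treat each layer as a resistance in series:
  R_conv,in = 1/(hA) = 1/(68.8·8.89) = 0.001635 K/W
  R_silica brick = L/(kA) = 0.314/(1.49·8.89) = 0.02371 K/W
  R_magnesite brick = L/(kA) = 0.412/(4.14·8.89) = 0.01119 K/W
  R_conv,out = 1/(hA) = 1/(19.2·8.89) = 0.005859 K/W
ΣR = 0.001635 + 0.02371 + 0.01119 + 0.005859 = 0.04239 K/W
Q = ΔT/ΣR = (1563 K − 306.2 K)/0.04239 = 29650 W
From the inner boundary to the silica brick/magnesite brick interface, ΣR_partial = 0.02534 K/W.
T_interface = T_in − Q·ΣR_partial = 1563 K − (29650)(0.02534) = 812 K

T = 812 K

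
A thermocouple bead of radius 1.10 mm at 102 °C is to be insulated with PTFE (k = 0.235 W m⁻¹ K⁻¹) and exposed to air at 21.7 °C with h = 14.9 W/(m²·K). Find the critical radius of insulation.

r_cr = 3.15 cm

For a sphere, r_cr = 2k_ins/h = 2·0.235/14.9 = 0.0315 m = 3.15 cm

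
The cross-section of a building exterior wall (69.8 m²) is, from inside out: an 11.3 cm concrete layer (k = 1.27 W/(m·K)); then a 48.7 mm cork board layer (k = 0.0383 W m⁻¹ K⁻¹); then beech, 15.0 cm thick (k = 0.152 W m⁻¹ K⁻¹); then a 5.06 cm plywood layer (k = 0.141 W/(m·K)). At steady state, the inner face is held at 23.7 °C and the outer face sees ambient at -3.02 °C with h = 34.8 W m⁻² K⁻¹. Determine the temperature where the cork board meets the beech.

T = 10.4 °C

Treat each layer as a resistance in series:
  R_concrete = L/(kA) = 0.113/(1.27·69.8) = 0.001275 K/W
  R_cork board = L/(kA) = 0.0487/(0.0383·69.8) = 0.01822 K/W
  R_beech = L/(kA) = 0.150/(0.152·69.8) = 0.01414 K/W
  R_plywood = L/(kA) = 0.0506/(0.141·69.8) = 0.005141 K/W
  R_conv,out = 1/(hA) = 1/(34.8·69.8) = 4.117×10^-4 K/W
ΣR = 0.001275 + 0.01822 + 0.01414 + 0.005141 + 4.117×10^-4 = 0.03919 K/W
Q = ΔT/ΣR = (23.7 °C − -3.02 °C)/0.03919 = 681.8 W
From the inner boundary to the cork board/beech interface, ΣR_partial = 0.01949 K/W.
T_interface = T_in − Q·ΣR_partial = 23.7 °C − (681.8)(0.01949) = 10.4 °C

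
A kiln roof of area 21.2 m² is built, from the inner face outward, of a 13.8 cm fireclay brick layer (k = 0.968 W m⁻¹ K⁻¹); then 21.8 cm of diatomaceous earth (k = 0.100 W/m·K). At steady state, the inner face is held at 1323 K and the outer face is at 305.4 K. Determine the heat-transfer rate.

Series thermal resistances, inner to outer:
  R_fireclay brick = L/(kA) = 0.138/(0.968·21.2) = 0.006725 K/W
  R_diatomaceous earth = L/(kA) = 0.218/(0.100·21.2) = 0.1028 K/W
ΣR = 0.006725 + 0.1028 = 0.1095 K/W
Q = ΔT/ΣR = (1323 K − 305.4 K)/0.1095 = 9290 W

Q = 9.29 kW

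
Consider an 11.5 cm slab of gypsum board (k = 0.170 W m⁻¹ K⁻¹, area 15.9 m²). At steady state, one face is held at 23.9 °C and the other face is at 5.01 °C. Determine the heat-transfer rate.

Q = 444 W

Q = kA·ΔT/L = 0.170 × 15.9 × |23.9 °C − 5.01 °C| / 0.115 = 444 W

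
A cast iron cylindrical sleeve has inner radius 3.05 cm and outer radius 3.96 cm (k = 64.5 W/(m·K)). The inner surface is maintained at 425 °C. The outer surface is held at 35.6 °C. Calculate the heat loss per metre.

Q' = 604 kW/m

Q' = 2πk·ΔT/ln(r₂/r₁) = 2π × 64.5 × 389.4 / ln(0.0396/0.0305) = 6.04×10^5 W/m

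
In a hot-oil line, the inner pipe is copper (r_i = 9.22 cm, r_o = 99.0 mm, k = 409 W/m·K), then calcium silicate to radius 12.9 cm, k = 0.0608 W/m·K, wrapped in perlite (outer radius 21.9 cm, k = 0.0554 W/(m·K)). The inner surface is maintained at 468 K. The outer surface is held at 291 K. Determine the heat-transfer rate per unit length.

Q' = 80.0 W/m

Series thermal resistances, inner to outer:
  R'_copper = ln(0.0990/0.0922)/(2πk) = 0.07116/(2π·409) = 2.769×10^-5 m·K/W
  R'_calcium silicate = ln(0.129/0.0990)/(2πk) = 0.2647/(2π·0.0608) = 0.6929 m·K/W
  R'_perlite = ln(0.219/0.129)/(2πk) = 0.5293/(2π·0.0554) = 1.520 m·K/W
ΣR = 2.769×10^-5 + 0.6929 + 1.520 = 2.213 m·K/W
Q' = ΔT/ΣR = (468 K − 291 K)/2.213 = 80.0 W/m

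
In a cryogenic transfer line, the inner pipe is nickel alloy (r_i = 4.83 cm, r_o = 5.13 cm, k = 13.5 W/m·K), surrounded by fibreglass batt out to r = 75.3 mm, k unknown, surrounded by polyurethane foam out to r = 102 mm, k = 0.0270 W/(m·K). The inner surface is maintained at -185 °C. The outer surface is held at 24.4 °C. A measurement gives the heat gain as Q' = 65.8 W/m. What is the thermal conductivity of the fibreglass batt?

k = 0.0439 W/m·K

ΣR = ΔT/Q' = |-185 − 24.4|/65.8 = 3.182 m·K/W
Known resistances:
  R'_nickel alloy = ln(0.0513/0.0483)/(2πk) = 0.06026/(2π·13.5) = 7.104×10^-4 m·K/W
  R'_polyurethane foam = ln(0.102/0.0753)/(2πk) = 0.3035/(2π·0.0270) = 1.789 m·K/W
R_fibreglass batt = ΣR − ΣR_known = 3.182 − 1.790 = 1.392 m·K/W
ln(r₂/r₁)/(2πk) = 1.392 ⇒ k = 0.3838/(2π·1.392) = 0.0439 W/m·K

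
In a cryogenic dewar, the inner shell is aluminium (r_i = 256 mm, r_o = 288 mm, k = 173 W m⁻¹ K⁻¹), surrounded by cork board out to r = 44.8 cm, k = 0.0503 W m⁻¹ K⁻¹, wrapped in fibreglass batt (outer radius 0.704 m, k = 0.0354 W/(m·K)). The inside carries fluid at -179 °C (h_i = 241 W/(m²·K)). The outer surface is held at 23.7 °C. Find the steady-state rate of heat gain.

Resistance network (inner→outer):
  R_conv,in = 1/(4πr²h) = 1/(4π·0.256²·241) = 0.005038 K/W
  R_aluminium = (1/0.256 − 1/0.288)/(4πk) = 0.4340/(4π·173) = 1.996×10^-4 K/W
  R_cork board = (1/0.288 − 1/0.448)/(4πk) = 1.240/(4π·0.0503) = 1.962 K/W
  R_fibreglass batt = (1/0.448 − 1/0.704)/(4πk) = 0.8117/(4π·0.0354) = 1.825 K/W
ΣR = 0.005038 + 1.996×10^-4 + 1.962 + 1.825 = 3.792 K/W
Q = ΔT/ΣR = (-179 °C − 23.7 °C)/3.792 = -53.5 W
(Negative Q ⇒ heat flows inward; heat gain = 53.5 W.)

Q = 53.5 W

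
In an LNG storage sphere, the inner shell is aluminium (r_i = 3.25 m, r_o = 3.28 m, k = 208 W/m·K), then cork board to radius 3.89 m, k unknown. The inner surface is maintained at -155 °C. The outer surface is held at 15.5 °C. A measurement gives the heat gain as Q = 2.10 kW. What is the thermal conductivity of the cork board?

ΣR = ΔT/Q = |-155 − 15.5|/2100 = 0.08119 K/W
Known resistances:
  R_aluminium = (1/3.25 − 1/3.28)/(4πk) = 0.002814/(4π·208) = 1.077×10^-6 K/W
R_cork board = ΣR − ΣR_known = 0.08119 − 1.077×10^-6 = 0.08119 K/W
(1/r₁−1/r₂)/(4πk) = 0.08119 ⇒ k = 0.04781/(4π·0.08119) = 0.0469 W/m·K

k = 0.0469 W/m·K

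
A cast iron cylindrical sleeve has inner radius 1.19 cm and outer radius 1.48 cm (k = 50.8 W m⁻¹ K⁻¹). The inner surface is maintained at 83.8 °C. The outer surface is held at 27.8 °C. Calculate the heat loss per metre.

Q' = 2πk·ΔT/ln(r₂/r₁) = 2π × 50.8 × 56 / ln(0.0148/0.0119) = 82000 W/m

Q' = 82.0 kW/m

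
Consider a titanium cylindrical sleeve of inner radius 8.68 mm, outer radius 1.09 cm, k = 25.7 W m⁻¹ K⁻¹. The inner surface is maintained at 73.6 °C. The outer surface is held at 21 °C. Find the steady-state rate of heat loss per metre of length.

Q' = 2πk·ΔT/ln(r₂/r₁) = 2π × 25.7 × 52.6 / ln(0.0109/0.00868) = 37300 W/m

Q' = 37300 W/m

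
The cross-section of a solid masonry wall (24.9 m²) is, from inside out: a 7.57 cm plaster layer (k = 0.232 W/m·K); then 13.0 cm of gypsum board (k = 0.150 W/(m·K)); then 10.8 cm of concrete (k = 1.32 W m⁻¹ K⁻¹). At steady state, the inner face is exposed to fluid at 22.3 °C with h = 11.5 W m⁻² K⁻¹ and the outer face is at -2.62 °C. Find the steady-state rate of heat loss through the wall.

Q = 456 W

Series thermal resistances, inner to outer:
  R_conv,in = 1/(hA) = 1/(11.5·24.9) = 0.003492 K/W
  R_plaster = L/(kA) = 0.0757/(0.232·24.9) = 0.01310 K/W
  R_gypsum board = L/(kA) = 0.130/(0.150·24.9) = 0.03481 K/W
  R_concrete = L/(kA) = 0.108/(1.32·24.9) = 0.003286 K/W
ΣR = 0.003492 + 0.01310 + 0.03481 + 0.003286 = 0.05469 K/W
Q = ΔT/ΣR = (22.3 °C − -2.62 °C)/0.05469 = 456 W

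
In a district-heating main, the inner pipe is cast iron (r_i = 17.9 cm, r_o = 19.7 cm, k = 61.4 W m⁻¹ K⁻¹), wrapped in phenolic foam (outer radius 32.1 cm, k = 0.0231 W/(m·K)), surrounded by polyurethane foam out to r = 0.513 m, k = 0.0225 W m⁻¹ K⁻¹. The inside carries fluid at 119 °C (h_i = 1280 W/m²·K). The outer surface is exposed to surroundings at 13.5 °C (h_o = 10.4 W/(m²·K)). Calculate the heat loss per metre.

Resistance network (inner→outer):
  R'_conv,in = 1/(2πr h) = 1/(2π·0.179·1280) = 6.946×10^-4 m·K/W
  R'_cast iron = ln(0.197/0.179)/(2πk) = 0.09582/(2π·61.4) = 2.484×10^-4 m·K/W
  R'_phenolic foam = ln(0.321/0.197)/(2πk) = 0.4882/(2π·0.0231) = 3.364 m·K/W
  R'_polyurethane foam = ln(0.513/0.321)/(2πk) = 0.4688/(2π·0.0225) = 3.316 m·K/W
  R'_conv,out = 1/(2πr h) = 1/(2π·0.513·10.4) = 0.02983 m·K/W
ΣR = 6.946×10^-4 + 2.484×10^-4 + 3.364 + 3.316 + 0.02983 = 6.711 m·K/W
Q' = ΔT/ΣR = (119 °C − 13.5 °C)/6.711 = 15.7 W/m

Q' = 15.7 W/m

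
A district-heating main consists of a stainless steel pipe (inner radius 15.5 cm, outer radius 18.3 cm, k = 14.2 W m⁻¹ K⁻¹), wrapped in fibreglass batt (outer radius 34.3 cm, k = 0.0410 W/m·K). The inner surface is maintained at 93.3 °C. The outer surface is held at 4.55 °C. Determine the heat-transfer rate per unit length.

Series thermal resistances, inner to outer:
  R'_stainless steel = ln(0.183/0.155)/(2πk) = 0.1661/(2π·14.2) = 0.001861 m·K/W
  R'_fibreglass batt = ln(0.343/0.183)/(2πk) = 0.6282/(2π·0.0410) = 2.439 m·K/W
ΣR = 0.001861 + 2.439 = 2.441 m·K/W
Q' = ΔT/ΣR = (93.3 °C − 4.55 °C)/2.441 = 36.4 W/m

Q' = 36.4 W/m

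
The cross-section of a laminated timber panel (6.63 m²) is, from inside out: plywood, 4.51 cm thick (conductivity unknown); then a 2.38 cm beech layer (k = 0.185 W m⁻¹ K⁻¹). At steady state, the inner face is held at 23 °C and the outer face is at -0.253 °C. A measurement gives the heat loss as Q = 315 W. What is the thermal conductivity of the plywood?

ΣR = ΔT/Q = |23 − -0.253|/315 = 0.07382 K/W
Known resistances:
  R_beech = L/(kA) = 0.0238/(0.185·6.63) = 0.01940 K/W
R_plywood = ΣR − ΣR_known = 0.07382 − 0.01940 = 0.05442 K/W
L/(kA) = 0.05442 ⇒ k = 0.0451/(0.05442·6.63) = 0.125 W/m·K

k = 0.125 W/m·K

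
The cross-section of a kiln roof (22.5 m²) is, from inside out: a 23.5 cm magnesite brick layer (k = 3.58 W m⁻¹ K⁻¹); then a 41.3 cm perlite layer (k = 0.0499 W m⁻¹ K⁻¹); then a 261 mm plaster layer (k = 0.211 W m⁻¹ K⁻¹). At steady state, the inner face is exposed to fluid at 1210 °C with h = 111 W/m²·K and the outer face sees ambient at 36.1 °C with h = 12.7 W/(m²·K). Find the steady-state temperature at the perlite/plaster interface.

Resistance network (inner→outer):
  R_conv,in = 1/(hA) = 1/(111·22.5) = 4.004×10^-4 K/W
  R_magnesite brick = L/(kA) = 0.235/(3.58·22.5) = 0.002917 K/W
  R_perlite = L/(kA) = 0.413/(0.0499·22.5) = 0.3678 K/W
  R_plaster = L/(kA) = 0.261/(0.211·22.5) = 0.05498 K/W
  R_conv,out = 1/(hA) = 1/(12.7·22.5) = 0.003500 K/W
ΣR = 4.004×10^-4 + 0.002917 + 0.3678 + 0.05498 + 0.003500 = 0.4296 K/W
Q = ΔT/ΣR = (1210 °C − 36.1 °C)/0.4296 = 2733 W
From the inner boundary to the perlite/plaster interface, ΣR_partial = 0.3711 K/W.
T_interface = T_in − Q·ΣR_partial = 1210 °C − (2733)(0.3711) = 196 °C

T = 196 °C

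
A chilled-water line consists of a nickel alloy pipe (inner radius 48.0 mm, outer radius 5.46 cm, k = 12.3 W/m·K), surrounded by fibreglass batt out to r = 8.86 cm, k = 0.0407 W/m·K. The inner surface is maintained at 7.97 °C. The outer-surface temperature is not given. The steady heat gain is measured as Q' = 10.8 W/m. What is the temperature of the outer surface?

T_out = 28.4 °C

Sum the resistances:
  R'_nickel alloy = ln(0.0546/0.0480)/(2πk) = 0.1288/(2π·12.3) = 0.001667 m·K/W
  R'_fibreglass batt = ln(0.0886/0.0546)/(2πk) = 0.4841/(2π·0.0407) = 1.893 m·K/W
ΣR = 1.895 m·K/W
ΔT = Q'·ΣR = 10.8 × 1.895 = 20.47 K
Heat flows inward, so T_out = T_in + ΔT = 7.97 + 20.47 = 28.4 °C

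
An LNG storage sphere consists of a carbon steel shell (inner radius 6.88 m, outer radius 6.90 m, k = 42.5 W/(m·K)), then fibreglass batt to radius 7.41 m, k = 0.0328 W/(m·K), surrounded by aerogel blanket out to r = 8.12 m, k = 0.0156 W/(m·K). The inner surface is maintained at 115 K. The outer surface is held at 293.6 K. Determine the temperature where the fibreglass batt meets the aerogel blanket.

T = 166 K

Treat each layer as a resistance in series:
  R_carbon steel = (1/6.88 − 1/6.90)/(4πk) = 4.213×10^-4/(4π·42.5) = 7.888×10^-7 K/W
  R_fibreglass batt = (1/6.90 − 1/7.41)/(4πk) = 0.009975/(4π·0.0328) = 0.02420 K/W
  R_aerogel blanket = (1/7.41 − 1/8.12)/(4πk) = 0.01180/(4π·0.0156) = 0.06019 K/W
ΣR = 7.888×10^-7 + 0.02420 + 0.06019 = 0.08439 K/W
Q = ΔT/ΣR = (115 K − 293.6 K)/0.08439 = -2116 W
From the inner boundary to the fibreglass batt/aerogel blanket interface, ΣR_partial = 0.02420 K/W.
T_interface = T_in − Q·ΣR_partial = 115 K − (-2116)(0.02420) = 166 K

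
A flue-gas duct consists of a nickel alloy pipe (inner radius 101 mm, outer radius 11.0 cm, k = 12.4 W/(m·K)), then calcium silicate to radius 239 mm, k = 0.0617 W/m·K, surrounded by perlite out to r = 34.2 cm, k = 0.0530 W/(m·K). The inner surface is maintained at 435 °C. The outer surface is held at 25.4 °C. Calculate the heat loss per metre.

Resistance network (inner→outer):
  R'_nickel alloy = ln(0.110/0.101)/(2πk) = 0.08536/(2π·12.4) = 0.001096 m·K/W
  R'_calcium silicate = ln(0.239/0.110)/(2πk) = 0.7760/(2π·0.0617) = 2.002 m·K/W
  R'_perlite = ln(0.342/0.239)/(2πk) = 0.3583/(2π·0.0530) = 1.076 m·K/W
ΣR = 0.001096 + 2.002 + 1.076 = 3.079 m·K/W
Q' = ΔT/ΣR = (435 °C − 25.4 °C)/3.079 = 133 W/m

Q' = 133 W/m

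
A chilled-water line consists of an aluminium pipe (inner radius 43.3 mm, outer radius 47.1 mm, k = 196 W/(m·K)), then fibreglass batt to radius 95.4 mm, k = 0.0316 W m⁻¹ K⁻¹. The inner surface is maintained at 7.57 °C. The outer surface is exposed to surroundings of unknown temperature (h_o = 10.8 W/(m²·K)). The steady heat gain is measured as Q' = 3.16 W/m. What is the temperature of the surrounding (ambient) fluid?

T_out = 19.3 °C

Sum the resistances:
  R'_aluminium = ln(0.0471/0.0433)/(2πk) = 0.08412/(2π·196) = 6.831×10^-5 m·K/W
  R'_fibreglass batt = ln(0.0954/0.0471)/(2πk) = 0.7058/(2π·0.0316) = 3.555 m·K/W
  R'_conv,out = 1/(2πr h) = 1/(2π·0.0954·10.8) = 0.1545 m·K/W
ΣR = 3.709 m·K/W
ΔT = Q'·ΣR = 3.16 × 3.709 = 11.72 K
Heat flows inward, so T_out = T_in + ΔT = 7.57 + 11.72 = 19.3 °C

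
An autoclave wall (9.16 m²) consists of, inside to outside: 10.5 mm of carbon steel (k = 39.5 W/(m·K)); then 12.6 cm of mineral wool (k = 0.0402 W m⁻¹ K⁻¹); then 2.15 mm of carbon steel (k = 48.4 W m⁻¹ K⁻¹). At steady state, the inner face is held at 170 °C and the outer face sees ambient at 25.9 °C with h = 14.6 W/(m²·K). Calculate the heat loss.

Series thermal resistances, inner to outer:
  R_carbon steel = L/(kA) = 0.0105/(39.5·9.16) = 2.902×10^-5 K/W
  R_mineral wool = L/(kA) = 0.126/(0.0402·9.16) = 0.3422 K/W
  R_carbon steel = L/(kA) = 0.00215/(48.4·9.16) = 4.850×10^-6 K/W
  R_conv,out = 1/(hA) = 1/(14.6·9.16) = 0.007477 K/W
ΣR = 2.902×10^-5 + 0.3422 + 4.850×10^-6 + 0.007477 = 0.3497 K/W
Q = ΔT/ΣR = (170 °C − 25.9 °C)/0.3497 = 412 W

Q = 412 W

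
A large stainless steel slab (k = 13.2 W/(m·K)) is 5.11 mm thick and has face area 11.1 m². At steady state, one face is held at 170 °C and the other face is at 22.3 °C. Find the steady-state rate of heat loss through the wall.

Q = kA·ΔT/L = 13.2 × 11.1 × |170 °C − 22.3 °C| / 0.00511 = 4.24×10^6 W

Q = 4240 kW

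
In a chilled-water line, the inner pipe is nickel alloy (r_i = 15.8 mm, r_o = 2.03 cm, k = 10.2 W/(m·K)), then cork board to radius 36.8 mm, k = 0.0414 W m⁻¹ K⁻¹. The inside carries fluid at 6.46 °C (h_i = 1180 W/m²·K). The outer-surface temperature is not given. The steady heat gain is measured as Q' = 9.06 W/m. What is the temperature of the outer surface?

Series resistances:
  R'_conv,in = 1/(2πr h) = 1/(2π·0.0158·1180) = 0.008537 m·K/W
  R'_nickel alloy = ln(0.0203/0.0158)/(2πk) = 0.2506/(2π·10.2) = 0.003910 m·K/W
  R'_cork board = ln(0.0368/0.0203)/(2πk) = 0.5949/(2π·0.0414) = 2.287 m·K/W
ΣR = 2.299 m·K/W
ΔT = Q'·ΣR = 9.06 × 2.299 = 20.83 K
Heat flows inward, so T_out = T_in + ΔT = 6.46 + 20.83 = 27.3 °C

T_out = 27.3 °C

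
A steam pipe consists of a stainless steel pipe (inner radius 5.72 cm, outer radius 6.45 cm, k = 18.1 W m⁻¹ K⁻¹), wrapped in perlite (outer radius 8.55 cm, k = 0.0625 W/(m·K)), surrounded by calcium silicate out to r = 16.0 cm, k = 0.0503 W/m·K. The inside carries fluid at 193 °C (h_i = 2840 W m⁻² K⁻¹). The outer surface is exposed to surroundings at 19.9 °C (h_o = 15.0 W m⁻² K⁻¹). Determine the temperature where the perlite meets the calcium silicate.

Treat each layer as a resistance in series:
  R'_conv,in = 1/(2πr h) = 1/(2π·0.0572·2840) = 9.797×10^-4 m·K/W
  R'_stainless steel = ln(0.0645/0.0572)/(2πk) = 0.1201/(2π·18.1) = 0.001056 m·K/W
  R'_perlite = ln(0.0855/0.0645)/(2πk) = 0.2819/(2π·0.0625) = 0.7177 m·K/W
  R'_calcium silicate = ln(0.160/0.0855)/(2πk) = 0.6267/(2π·0.0503) = 1.983 m·K/W
  R'_conv,out = 1/(2πr h) = 1/(2π·0.160·15.0) = 0.06631 m·K/W
ΣR = 9.797×10^-4 + 0.001056 + 0.7177 + 1.983 + 0.06631 = 2.769 m·K/W
Q' = ΔT/ΣR = (193 °C − 19.9 °C)/2.769 = 62.51 W/m
From the inner boundary to the perlite/calcium silicate interface, ΣR_partial = 0.7197 m·K/W.
T_interface = T_in − Q'·ΣR_partial = 193 °C − (62.51)(0.7197) = 148 °C

T = 148 °C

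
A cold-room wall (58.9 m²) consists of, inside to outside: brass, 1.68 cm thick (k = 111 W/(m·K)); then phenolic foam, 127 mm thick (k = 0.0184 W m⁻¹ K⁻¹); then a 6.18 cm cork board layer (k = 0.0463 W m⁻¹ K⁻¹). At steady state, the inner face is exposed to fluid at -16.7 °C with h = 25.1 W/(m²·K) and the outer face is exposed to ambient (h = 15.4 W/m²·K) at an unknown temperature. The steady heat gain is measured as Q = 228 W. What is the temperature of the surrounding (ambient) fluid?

Sum the resistances:
  R_conv,in = 1/(hA) = 1/(25.1·58.9) = 6.764×10^-4 K/W
  R_brass = L/(kA) = 0.0168/(111·58.9) = 2.570×10^-6 K/W
  R_phenolic foam = L/(kA) = 0.127/(0.0184·58.9) = 0.1172 K/W
  R_cork board = L/(kA) = 0.0618/(0.0463·58.9) = 0.02266 K/W
  R_conv,out = 1/(hA) = 1/(15.4·58.9) = 0.001102 K/W
ΣR = 0.1416 K/W
ΔT = Q·ΣR = 228 × 0.1416 = 32.28 K
Heat flows inward, so T_out = T_in + ΔT = -16.7 + 32.28 = 15.6 °C

T_out = 15.6 °C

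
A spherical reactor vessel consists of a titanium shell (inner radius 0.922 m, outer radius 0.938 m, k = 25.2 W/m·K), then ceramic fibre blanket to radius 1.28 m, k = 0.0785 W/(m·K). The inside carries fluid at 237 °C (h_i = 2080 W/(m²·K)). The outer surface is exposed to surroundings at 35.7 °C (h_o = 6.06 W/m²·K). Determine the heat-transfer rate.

Treat each layer as a resistance in series:
  R_conv,in = 1/(4πr²h) = 1/(4π·0.922²·2080) = 4.501×10^-5 K/W
  R_titanium = (1/0.922 − 1/0.938)/(4πk) = 0.01850/(4π·25.2) = 5.842×10^-5 K/W
  R_ceramic fibre blanket = (1/0.938 − 1/1.28)/(4πk) = 0.2848/(4π·0.0785) = 0.2888 K/W
  R_conv,out = 1/(4πr²h) = 1/(4π·1.28²·6.06) = 0.008015 K/W
ΣR = 4.501×10^-5 + 5.842×10^-5 + 0.2888 + 0.008015 = 0.2969 K/W
Q = ΔT/ΣR = (237 °C − 35.7 °C)/0.2969 = 678 W

Q = 678 W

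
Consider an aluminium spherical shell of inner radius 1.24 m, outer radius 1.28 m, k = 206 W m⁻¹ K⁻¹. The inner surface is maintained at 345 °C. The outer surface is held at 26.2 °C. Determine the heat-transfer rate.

Q = 32700 kW

Q = 4πk·ΔT/(1/r₁ − 1/r₂) = 4π × 206 × 318.8 / (1/1.24 − 1/1.28) = 3.27×10^7 W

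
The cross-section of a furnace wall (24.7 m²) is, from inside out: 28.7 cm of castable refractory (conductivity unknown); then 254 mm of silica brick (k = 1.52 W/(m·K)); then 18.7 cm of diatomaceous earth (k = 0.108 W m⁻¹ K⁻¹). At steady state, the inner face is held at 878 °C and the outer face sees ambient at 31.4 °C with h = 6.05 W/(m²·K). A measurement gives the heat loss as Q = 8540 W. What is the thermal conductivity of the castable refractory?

k = 0.746 W/m·K

ΣR = ΔT/Q = |878 − 31.4|/8540 = 0.09913 K/W
Known resistances:
  R_silica brick = L/(kA) = 0.254/(1.52·24.7) = 0.006765 K/W
  R_diatomaceous earth = L/(kA) = 0.187/(0.108·24.7) = 0.07010 K/W
  R_conv,out = 1/(hA) = 1/(6.05·24.7) = 0.006692 K/W
R_castable refractory = ΣR − ΣR_known = 0.09913 − 0.08356 = 0.01557 K/W
L/(kA) = 0.01557 ⇒ k = 0.287/(0.01557·24.7) = 0.746 W/m·K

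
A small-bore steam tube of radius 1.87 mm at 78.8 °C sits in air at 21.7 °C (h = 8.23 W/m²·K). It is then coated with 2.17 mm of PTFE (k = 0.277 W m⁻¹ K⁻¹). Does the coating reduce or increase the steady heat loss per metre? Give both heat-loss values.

increases: 5.52 → 10.9 W/m

Critical radius for a cylinder: r_cr = k/h = 0.0337 m = 3.37 cm.
Outer radius after coating: r₂ = 0.00187 + 0.00217 = 0.00404 m.
Since r₁ < r_cr and r₂ ≤ r_cr, the coating moves toward the maximum at r_cr — heat loss rises.
Bare: R = 1/(2πr₁h) = 10.34 m·K/W; Q = 57.1/10.34 = 5.52 W/m.
Coated: R = R_cond + R_conv = 5.229 m·K/W; Q = 57.1/5.229 = 10.9 W/m.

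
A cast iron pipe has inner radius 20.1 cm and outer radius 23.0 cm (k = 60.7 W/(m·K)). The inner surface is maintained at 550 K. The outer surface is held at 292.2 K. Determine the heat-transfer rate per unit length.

Q' = 730 kW/m

Q' = 2πk·ΔT/ln(r₂/r₁) = 2π × 60.7 × 257.8 / ln(0.230/0.201) = 7.30×10^5 W/m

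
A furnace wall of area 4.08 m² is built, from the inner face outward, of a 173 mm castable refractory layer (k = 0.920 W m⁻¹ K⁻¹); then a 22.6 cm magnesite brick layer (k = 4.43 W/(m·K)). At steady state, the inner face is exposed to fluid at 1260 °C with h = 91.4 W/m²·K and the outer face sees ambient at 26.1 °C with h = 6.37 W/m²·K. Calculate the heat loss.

Treat each layer as a resistance in series:
  R_conv,in = 1/(hA) = 1/(91.4·4.08) = 0.002682 K/W
  R_castable refractory = L/(kA) = 0.173/(0.920·4.08) = 0.04609 K/W
  R_magnesite brick = L/(kA) = 0.226/(4.43·4.08) = 0.01250 K/W
  R_conv,out = 1/(hA) = 1/(6.37·4.08) = 0.03848 K/W
ΣR = 0.002682 + 0.04609 + 0.01250 + 0.03848 = 0.09975 K/W
Q = ΔT/ΣR = (1260 °C − 26.1 °C)/0.09975 = 12400 W

Q = 12.4 kW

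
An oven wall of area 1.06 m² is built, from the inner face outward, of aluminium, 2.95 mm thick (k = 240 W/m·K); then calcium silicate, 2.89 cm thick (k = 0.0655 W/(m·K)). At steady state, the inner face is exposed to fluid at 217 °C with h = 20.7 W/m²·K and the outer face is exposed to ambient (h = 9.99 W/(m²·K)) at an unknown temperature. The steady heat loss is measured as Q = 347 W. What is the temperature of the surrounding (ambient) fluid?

T_out = 24.0 °C

Sum the resistances:
  R_conv,in = 1/(hA) = 1/(20.7·1.06) = 0.04557 K/W
  R_aluminium = L/(kA) = 0.00295/(240·1.06) = 1.160×10^-5 K/W
  R_calcium silicate = L/(kA) = 0.0289/(0.0655·1.06) = 0.4162 K/W
  R_conv,out = 1/(hA) = 1/(9.99·1.06) = 0.09443 K/W
ΣR = 0.5563 K/W
ΔT = Q·ΣR = 347 × 0.5563 = 193.0 K
Heat flows outward, so T_out = T_in − ΔT = 217 − 193.0 = 24.0 °C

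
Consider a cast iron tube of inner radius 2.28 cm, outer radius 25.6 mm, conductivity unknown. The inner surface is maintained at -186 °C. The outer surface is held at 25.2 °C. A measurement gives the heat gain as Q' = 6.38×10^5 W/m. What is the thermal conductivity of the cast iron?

ΣR = ΔT/Q' = |-186 − 25.2|/6.38×10^5 = 3.310×10^-4 m·K/W
ln(r₂/r₁)/(2πk) = 3.310×10^-4 ⇒ k = 0.1158/(2π·3.310×10^-4) = 55.7 W/m·K

k = 55.7 W/m·K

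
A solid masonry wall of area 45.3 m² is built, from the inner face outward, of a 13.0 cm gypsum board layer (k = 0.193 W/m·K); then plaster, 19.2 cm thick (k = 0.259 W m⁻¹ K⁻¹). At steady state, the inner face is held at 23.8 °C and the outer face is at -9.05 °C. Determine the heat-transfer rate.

Resistance network (inner→outer):
  R_gypsum board = L/(kA) = 0.130/(0.193·45.3) = 0.01487 K/W
  R_plaster = L/(kA) = 0.192/(0.259·45.3) = 0.01636 K/W
ΣR = 0.01487 + 0.01636 = 0.03123 K/W
Q = ΔT/ΣR = (23.8 °C − -9.05 °C)/0.03123 = 1050 W

Q = 1050 W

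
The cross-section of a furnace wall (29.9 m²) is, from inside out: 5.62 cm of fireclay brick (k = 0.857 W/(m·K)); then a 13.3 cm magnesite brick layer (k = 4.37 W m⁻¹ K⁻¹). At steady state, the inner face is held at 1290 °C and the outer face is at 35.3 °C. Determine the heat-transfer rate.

Treat each layer as a resistance in series:
  R_fireclay brick = L/(kA) = 0.0562/(0.857·29.9) = 0.002193 K/W
  R_magnesite brick = L/(kA) = 0.133/(4.37·29.9) = 0.001018 K/W
ΣR = 0.002193 + 0.001018 = 0.003211 K/W
Q = ΔT/ΣR = (1290 °C − 35.3 °C)/0.003211 = 3.91×10^5 W

Q = 3.91×10^5 W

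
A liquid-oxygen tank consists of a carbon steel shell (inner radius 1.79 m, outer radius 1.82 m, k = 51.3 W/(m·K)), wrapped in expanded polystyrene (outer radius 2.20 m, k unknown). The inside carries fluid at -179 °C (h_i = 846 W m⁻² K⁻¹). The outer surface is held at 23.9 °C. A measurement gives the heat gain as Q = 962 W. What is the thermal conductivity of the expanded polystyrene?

k = 0.0358 W/m·K

ΣR = ΔT/Q = |-179 − 23.9|/962 = 0.2109 K/W
Known resistances:
  R_conv,in = 1/(4πr²h) = 1/(4π·1.79²·846) = 2.936×10^-5 K/W
  R_carbon steel = (1/1.79 − 1/1.82)/(4πk) = 0.009209/(4π·51.3) = 1.428×10^-5 K/W
R_expanded polystyrene = ΣR − ΣR_known = 0.2109 − 4.364×10^-5 = 0.2109 K/W
(1/r₁−1/r₂)/(4πk) = 0.2109 ⇒ k = 0.09491/(4π·0.2109) = 0.0358 W/m·K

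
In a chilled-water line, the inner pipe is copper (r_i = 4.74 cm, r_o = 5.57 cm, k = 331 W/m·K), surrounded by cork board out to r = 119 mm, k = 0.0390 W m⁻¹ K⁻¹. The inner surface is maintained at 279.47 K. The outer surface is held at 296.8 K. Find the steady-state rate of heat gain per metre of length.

Treat each layer as a resistance in series:
  R'_copper = ln(0.0557/0.0474)/(2πk) = 0.1614/(2π·331) = 7.759×10^-5 m·K/W
  R'_cork board = ln(0.119/0.0557)/(2πk) = 0.7591/(2π·0.0390) = 3.098 m·K/W
ΣR = 7.759×10^-5 + 3.098 = 3.098 m·K/W
Q' = ΔT/ΣR = (279.47 K − 296.8 K)/3.098 = -5.59 W/m
(Negative Q' ⇒ heat flows inward; heat gain = 5.59 W/m.)

Q' = 5.59 W/m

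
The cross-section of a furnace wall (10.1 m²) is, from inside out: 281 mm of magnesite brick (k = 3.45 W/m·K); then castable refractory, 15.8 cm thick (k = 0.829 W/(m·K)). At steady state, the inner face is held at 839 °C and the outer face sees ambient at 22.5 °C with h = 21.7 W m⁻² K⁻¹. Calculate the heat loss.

Series thermal resistances, inner to outer:
  R_magnesite brick = L/(kA) = 0.281/(3.45·10.1) = 0.008064 K/W
  R_castable refractory = L/(kA) = 0.158/(0.829·10.1) = 0.01887 K/W
  R_conv,out = 1/(hA) = 1/(21.7·10.1) = 0.004563 K/W
ΣR = 0.008064 + 0.01887 + 0.004563 = 0.03150 K/W
Q = ΔT/ΣR = (839 °C − 22.5 °C)/0.03150 = 25900 W

Q = 25900 W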